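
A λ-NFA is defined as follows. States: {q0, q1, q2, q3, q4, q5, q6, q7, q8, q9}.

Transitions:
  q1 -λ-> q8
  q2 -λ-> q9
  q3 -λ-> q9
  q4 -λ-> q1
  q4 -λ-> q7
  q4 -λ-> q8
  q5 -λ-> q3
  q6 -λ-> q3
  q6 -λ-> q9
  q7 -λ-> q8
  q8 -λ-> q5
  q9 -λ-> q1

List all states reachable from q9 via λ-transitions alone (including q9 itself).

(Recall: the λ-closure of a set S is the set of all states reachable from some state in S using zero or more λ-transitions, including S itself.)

Start with {q9}.
From q9 via λ: add q1.
From q1 via λ: add q8.
From q8 via λ: add q5.
From q5 via λ: add q3.
No new states can be added; the closed set is {q1, q3, q5, q8, q9}.

{q1, q3, q5, q8, q9}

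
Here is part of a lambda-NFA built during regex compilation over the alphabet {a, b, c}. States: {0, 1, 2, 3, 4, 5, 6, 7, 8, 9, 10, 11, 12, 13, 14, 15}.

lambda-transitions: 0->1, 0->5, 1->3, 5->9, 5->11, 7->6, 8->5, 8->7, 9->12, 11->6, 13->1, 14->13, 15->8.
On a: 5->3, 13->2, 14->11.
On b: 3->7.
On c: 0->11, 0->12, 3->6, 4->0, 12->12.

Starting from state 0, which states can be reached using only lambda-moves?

Start with {0}.
From 0 via lambda: add 1, 5.
From 1 via lambda: add 3.
From 5 via lambda: add 9, 11.
From 9 via lambda: add 12.
From 11 via lambda: add 6.
No new states can be added; the closed set is {0, 1, 3, 5, 6, 9, 11, 12}.

{0, 1, 3, 5, 6, 9, 11, 12}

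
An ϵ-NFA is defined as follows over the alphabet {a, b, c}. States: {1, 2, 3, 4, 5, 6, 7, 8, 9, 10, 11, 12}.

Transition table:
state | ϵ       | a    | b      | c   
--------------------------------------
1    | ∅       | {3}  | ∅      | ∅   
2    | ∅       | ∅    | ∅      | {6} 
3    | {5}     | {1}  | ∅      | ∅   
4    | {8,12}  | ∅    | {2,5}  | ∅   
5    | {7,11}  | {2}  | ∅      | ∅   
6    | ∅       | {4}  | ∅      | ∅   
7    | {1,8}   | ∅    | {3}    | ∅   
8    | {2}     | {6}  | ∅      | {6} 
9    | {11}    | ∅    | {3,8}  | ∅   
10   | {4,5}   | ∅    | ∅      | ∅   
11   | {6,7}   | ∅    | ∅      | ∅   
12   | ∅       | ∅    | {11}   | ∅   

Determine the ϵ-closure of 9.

Start with {9}.
From 9 via ϵ: add 11.
From 11 via ϵ: add 6, 7.
From 7 via ϵ: add 1, 8.
From 8 via ϵ: add 2.
No new states can be added; the closed set is {1, 2, 6, 7, 8, 9, 11}.

{1, 2, 6, 7, 8, 9, 11}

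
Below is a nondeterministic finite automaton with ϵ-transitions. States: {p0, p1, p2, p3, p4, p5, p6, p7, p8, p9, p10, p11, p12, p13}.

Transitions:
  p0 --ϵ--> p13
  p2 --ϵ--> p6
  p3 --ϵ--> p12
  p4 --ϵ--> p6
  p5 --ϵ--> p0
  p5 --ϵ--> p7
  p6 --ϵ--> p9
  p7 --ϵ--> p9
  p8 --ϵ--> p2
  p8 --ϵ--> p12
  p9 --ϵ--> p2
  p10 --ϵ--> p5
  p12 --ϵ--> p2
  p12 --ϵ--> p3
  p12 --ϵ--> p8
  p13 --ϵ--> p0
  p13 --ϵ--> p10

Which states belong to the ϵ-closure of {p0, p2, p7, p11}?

{p0, p2, p5, p6, p7, p9, p10, p11, p13}

Start with {p0, p2, p7, p11}.
From p0 via ϵ: add p13.
From p2 via ϵ: add p6.
From p7 via ϵ: add p9.
From p13 via ϵ: add p10.
From p10 via ϵ: add p5.
No new states can be added; the closed set is {p0, p2, p5, p6, p7, p9, p10, p11, p13}.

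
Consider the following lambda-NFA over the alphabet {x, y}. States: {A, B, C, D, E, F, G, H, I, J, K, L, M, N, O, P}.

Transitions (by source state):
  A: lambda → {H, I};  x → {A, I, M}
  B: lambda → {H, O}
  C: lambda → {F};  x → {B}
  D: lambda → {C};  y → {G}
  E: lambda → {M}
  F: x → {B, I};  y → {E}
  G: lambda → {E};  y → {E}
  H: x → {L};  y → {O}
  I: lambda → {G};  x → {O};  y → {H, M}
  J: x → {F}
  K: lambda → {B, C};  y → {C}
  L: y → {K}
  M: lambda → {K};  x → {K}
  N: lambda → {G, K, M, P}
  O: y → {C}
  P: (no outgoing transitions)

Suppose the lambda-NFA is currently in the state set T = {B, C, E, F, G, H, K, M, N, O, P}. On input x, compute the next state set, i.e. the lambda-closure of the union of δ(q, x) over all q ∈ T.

{B, C, E, F, G, H, I, K, L, M, O}

C on x → {B}.
F on x → {B, I}.
H on x → {L}.
M on x → {K}.
No x-transition from B, E, G, K, N, O, P.
Union after reading x: {B, I, K, L}.
Now take the lambda-closure:
From B via lambda: add H, O.
From I via lambda: add G.
From K via lambda: add C.
From C via lambda: add F.
From G via lambda: add E.
From E via lambda: add M.
No new states can be added; the closed set is {B, C, E, F, G, H, I, K, L, M, O}.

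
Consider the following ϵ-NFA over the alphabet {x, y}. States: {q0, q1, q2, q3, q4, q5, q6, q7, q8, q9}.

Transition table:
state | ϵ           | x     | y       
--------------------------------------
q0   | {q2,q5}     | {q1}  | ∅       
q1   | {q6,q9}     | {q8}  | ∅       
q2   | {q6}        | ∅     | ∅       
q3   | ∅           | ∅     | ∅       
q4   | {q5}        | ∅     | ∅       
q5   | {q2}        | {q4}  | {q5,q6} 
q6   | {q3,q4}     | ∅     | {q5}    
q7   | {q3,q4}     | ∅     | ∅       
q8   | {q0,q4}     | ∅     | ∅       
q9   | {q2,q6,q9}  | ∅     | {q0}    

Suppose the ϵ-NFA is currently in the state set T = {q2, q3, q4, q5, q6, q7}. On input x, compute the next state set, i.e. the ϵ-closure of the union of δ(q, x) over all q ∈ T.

q5 on x → {q4}.
No x-transition from q2, q3, q4, q6, q7.
Union after reading x: {q4}.
Now take the ϵ-closure:
From q4 via ϵ: add q5.
From q5 via ϵ: add q2.
From q2 via ϵ: add q6.
From q6 via ϵ: add q3.
No new states can be added; the closed set is {q2, q3, q4, q5, q6}.

{q2, q3, q4, q5, q6}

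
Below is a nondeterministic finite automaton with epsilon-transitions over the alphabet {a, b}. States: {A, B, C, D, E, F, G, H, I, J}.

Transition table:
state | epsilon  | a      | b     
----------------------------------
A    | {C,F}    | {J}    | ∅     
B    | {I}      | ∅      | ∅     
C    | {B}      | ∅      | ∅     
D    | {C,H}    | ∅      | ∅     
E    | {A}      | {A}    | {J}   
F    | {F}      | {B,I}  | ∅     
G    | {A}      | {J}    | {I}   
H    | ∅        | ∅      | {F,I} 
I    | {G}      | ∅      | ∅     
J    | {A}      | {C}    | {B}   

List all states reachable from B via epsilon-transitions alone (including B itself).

{A, B, C, F, G, I}

Start with {B}.
From B via epsilon: add I.
From I via epsilon: add G.
From G via epsilon: add A.
From A via epsilon: add C, F.
No new states can be added; the closed set is {A, B, C, F, G, I}.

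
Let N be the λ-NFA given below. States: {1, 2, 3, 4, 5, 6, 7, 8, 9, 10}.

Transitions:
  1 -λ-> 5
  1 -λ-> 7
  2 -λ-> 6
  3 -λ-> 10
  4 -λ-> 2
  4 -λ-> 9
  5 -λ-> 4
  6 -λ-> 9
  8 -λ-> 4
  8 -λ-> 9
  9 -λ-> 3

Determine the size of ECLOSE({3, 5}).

Start with {3, 5}.
From 3 via λ: add 10.
From 5 via λ: add 4.
From 4 via λ: add 2, 9.
From 2 via λ: add 6.
λ-closure = {2, 3, 4, 5, 6, 9, 10}, which has 7 states.

7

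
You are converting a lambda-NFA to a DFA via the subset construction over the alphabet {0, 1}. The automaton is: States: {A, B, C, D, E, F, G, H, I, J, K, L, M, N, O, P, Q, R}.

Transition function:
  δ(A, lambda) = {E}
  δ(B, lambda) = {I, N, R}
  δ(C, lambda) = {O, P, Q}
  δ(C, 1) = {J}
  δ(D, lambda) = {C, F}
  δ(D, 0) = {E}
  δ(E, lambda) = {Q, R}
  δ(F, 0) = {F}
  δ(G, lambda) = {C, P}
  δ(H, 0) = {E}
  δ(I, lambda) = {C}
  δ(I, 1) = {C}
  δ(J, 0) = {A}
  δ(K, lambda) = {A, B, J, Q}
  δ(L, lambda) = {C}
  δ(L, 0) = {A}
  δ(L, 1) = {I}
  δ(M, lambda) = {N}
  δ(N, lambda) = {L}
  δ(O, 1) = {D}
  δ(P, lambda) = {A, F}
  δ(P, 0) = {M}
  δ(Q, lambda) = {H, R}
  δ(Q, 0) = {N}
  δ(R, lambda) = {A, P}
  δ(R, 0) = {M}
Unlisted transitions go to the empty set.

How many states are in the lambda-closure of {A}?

Start with {A}.
From A via lambda: add E.
From E via lambda: add Q, R.
From Q via lambda: add H.
From R via lambda: add P.
From P via lambda: add F.
lambda-closure = {A, E, F, H, P, Q, R}, which has 7 states.

7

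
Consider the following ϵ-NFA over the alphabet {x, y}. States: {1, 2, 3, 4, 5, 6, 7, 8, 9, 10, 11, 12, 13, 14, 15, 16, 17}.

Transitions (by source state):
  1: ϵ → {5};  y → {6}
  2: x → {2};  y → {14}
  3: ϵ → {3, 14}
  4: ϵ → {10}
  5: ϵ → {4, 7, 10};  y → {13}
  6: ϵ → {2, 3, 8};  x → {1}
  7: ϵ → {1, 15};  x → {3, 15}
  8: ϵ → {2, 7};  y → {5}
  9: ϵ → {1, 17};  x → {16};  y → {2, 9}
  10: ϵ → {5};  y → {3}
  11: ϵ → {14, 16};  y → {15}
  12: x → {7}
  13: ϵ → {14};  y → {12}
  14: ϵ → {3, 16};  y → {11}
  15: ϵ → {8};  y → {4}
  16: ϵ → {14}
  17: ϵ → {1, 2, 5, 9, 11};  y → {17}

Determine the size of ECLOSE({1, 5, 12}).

Start with {1, 5, 12}.
From 5 via ϵ: add 4, 7, 10.
From 7 via ϵ: add 15.
From 15 via ϵ: add 8.
From 8 via ϵ: add 2.
ϵ-closure = {1, 2, 4, 5, 7, 8, 10, 12, 15}, which has 9 states.

9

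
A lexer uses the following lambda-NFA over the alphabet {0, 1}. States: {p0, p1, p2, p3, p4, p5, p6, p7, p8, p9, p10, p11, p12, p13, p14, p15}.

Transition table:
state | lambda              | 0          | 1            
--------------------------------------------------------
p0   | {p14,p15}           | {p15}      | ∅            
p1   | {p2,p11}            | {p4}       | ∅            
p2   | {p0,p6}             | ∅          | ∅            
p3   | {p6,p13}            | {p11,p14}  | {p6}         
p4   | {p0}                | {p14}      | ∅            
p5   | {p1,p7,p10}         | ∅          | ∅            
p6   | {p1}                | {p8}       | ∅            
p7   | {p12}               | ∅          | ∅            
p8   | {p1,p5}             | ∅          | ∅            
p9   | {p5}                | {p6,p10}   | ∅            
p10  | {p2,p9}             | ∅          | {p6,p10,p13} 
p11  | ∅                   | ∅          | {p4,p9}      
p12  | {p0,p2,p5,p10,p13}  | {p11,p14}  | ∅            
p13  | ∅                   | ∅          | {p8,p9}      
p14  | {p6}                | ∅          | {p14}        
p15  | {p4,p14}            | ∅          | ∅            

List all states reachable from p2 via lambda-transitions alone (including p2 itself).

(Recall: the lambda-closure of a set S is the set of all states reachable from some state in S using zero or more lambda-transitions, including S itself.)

Start with {p2}.
From p2 via lambda: add p0, p6.
From p0 via lambda: add p14, p15.
From p6 via lambda: add p1.
From p1 via lambda: add p11.
From p15 via lambda: add p4.
No new states can be added; the closed set is {p0, p1, p2, p4, p6, p11, p14, p15}.

{p0, p1, p2, p4, p6, p11, p14, p15}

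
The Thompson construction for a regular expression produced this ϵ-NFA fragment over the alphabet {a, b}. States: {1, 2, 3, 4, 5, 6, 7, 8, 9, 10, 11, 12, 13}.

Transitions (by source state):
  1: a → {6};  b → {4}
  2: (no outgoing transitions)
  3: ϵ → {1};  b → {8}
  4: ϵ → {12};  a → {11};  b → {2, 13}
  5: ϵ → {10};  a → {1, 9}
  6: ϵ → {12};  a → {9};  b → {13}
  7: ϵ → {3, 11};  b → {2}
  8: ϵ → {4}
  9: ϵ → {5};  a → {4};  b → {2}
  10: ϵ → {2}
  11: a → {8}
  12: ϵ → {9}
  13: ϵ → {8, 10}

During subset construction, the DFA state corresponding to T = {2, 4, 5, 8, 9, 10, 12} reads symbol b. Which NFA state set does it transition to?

{2, 4, 5, 8, 9, 10, 12, 13}

4 on b → {2, 13}.
9 on b → {2}.
No b-transition from 2, 5, 8, 10, 12.
Union after reading b: {2, 13}.
Now take the ϵ-closure:
From 13 via ϵ: add 8, 10.
From 8 via ϵ: add 4.
From 4 via ϵ: add 12.
From 12 via ϵ: add 9.
From 9 via ϵ: add 5.
No new states can be added; the closed set is {2, 4, 5, 8, 9, 10, 12, 13}.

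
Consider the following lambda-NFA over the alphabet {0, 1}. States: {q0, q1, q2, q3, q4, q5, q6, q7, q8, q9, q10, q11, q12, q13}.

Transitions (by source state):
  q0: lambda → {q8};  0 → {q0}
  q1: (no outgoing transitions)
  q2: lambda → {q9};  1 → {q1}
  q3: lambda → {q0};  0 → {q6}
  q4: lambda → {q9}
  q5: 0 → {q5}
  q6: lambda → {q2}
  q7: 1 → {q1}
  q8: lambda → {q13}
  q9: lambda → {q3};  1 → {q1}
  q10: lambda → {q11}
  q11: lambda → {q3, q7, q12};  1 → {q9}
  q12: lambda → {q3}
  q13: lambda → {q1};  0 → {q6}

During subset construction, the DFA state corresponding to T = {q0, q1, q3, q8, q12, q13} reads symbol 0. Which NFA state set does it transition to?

{q0, q1, q2, q3, q6, q8, q9, q13}

q0 on 0 → {q0}.
q3 on 0 → {q6}.
q13 on 0 → {q6}.
No 0-transition from q1, q8, q12.
Union after reading 0: {q0, q6}.
Now take the lambda-closure:
From q0 via lambda: add q8.
From q6 via lambda: add q2.
From q2 via lambda: add q9.
From q8 via lambda: add q13.
From q9 via lambda: add q3.
From q13 via lambda: add q1.
No new states can be added; the closed set is {q0, q1, q2, q3, q6, q8, q9, q13}.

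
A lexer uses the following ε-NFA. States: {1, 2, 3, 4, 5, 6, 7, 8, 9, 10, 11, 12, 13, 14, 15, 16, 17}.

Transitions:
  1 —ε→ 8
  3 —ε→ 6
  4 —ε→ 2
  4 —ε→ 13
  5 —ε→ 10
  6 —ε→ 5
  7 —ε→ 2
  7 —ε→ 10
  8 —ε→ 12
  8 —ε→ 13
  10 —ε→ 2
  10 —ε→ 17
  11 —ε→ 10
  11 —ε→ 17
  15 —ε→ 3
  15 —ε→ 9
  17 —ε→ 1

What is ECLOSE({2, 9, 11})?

{1, 2, 8, 9, 10, 11, 12, 13, 17}

Start with {2, 9, 11}.
From 11 via ε: add 10, 17.
From 17 via ε: add 1.
From 1 via ε: add 8.
From 8 via ε: add 12, 13.
No new states can be added; the closed set is {1, 2, 8, 9, 10, 11, 12, 13, 17}.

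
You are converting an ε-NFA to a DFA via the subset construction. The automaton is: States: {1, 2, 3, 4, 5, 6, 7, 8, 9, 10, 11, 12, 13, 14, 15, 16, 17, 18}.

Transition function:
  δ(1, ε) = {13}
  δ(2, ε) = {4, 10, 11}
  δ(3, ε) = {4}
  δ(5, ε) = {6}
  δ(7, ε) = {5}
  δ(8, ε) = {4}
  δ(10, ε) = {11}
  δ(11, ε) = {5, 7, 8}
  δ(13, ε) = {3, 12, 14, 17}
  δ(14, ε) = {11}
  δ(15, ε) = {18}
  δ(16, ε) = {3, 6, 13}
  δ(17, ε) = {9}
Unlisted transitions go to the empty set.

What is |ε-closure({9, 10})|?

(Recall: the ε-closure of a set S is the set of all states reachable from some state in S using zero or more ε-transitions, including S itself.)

Start with {9, 10}.
From 10 via ε: add 11.
From 11 via ε: add 5, 7, 8.
From 5 via ε: add 6.
From 8 via ε: add 4.
ε-closure = {4, 5, 6, 7, 8, 9, 10, 11}, which has 8 states.

8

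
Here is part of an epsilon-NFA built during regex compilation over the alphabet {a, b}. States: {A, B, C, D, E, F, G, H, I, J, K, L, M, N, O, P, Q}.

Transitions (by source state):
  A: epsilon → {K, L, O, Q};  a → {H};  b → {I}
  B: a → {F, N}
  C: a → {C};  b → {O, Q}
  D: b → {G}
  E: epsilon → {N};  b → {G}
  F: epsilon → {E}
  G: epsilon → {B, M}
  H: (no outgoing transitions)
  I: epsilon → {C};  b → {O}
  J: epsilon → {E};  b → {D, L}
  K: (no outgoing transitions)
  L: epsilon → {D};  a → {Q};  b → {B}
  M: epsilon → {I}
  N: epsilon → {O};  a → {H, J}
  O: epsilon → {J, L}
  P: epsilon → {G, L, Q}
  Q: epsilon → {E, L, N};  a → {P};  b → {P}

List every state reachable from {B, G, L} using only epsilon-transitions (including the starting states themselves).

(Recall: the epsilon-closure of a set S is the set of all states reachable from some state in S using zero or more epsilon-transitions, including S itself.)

Start with {B, G, L}.
From G via epsilon: add M.
From L via epsilon: add D.
From M via epsilon: add I.
From I via epsilon: add C.
No new states can be added; the closed set is {B, C, D, G, I, L, M}.

{B, C, D, G, I, L, M}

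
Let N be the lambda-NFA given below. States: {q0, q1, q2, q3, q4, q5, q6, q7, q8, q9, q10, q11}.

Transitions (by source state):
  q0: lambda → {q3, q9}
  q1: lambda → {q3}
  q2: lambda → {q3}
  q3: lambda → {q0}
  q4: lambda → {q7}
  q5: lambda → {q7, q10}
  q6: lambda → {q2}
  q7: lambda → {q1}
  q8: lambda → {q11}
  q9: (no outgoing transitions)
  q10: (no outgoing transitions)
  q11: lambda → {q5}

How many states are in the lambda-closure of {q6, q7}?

7

Start with {q6, q7}.
From q6 via lambda: add q2.
From q7 via lambda: add q1.
From q1 via lambda: add q3.
From q3 via lambda: add q0.
From q0 via lambda: add q9.
lambda-closure = {q0, q1, q2, q3, q6, q7, q9}, which has 7 states.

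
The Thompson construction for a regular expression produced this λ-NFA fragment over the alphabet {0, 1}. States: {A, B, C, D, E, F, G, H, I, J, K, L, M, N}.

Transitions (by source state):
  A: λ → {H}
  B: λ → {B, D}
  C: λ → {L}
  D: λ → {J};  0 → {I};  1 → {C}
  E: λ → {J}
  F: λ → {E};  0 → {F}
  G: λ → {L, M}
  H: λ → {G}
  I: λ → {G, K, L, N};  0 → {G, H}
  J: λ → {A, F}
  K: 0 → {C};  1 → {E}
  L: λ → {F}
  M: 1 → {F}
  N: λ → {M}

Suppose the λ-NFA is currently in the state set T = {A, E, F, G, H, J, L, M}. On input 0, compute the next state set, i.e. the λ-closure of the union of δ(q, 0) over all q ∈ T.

{A, E, F, G, H, J, L, M}

F on 0 → {F}.
No 0-transition from A, E, G, H, J, L, M.
Union after reading 0: {F}.
Now take the λ-closure:
From F via λ: add E.
From E via λ: add J.
From J via λ: add A.
From A via λ: add H.
From H via λ: add G.
From G via λ: add L, M.
No new states can be added; the closed set is {A, E, F, G, H, J, L, M}.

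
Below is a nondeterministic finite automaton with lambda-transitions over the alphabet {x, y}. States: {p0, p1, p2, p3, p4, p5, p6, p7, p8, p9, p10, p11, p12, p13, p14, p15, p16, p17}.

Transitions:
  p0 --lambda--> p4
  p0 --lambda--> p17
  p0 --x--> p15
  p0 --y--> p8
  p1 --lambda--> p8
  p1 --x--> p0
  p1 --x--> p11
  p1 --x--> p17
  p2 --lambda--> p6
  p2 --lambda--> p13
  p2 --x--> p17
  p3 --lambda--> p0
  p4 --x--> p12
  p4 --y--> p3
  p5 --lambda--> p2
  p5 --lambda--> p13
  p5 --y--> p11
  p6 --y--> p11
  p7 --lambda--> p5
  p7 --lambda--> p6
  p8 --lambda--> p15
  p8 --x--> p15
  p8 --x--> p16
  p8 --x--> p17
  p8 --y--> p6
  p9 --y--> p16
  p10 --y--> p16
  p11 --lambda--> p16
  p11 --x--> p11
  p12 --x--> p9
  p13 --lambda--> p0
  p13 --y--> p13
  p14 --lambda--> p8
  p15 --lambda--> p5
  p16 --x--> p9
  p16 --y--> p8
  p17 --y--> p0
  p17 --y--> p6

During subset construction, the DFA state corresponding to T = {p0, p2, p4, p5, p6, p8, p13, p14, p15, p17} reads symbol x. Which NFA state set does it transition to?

{p0, p2, p4, p5, p6, p12, p13, p15, p16, p17}

p0 on x → {p15}.
p2 on x → {p17}.
p4 on x → {p12}.
p8 on x → {p15, p16, p17}.
No x-transition from p5, p6, p13, p14, p15, p17.
Union after reading x: {p12, p15, p16, p17}.
Now take the lambda-closure:
From p15 via lambda: add p5.
From p5 via lambda: add p2, p13.
From p2 via lambda: add p6.
From p13 via lambda: add p0.
From p0 via lambda: add p4.
No new states can be added; the closed set is {p0, p2, p4, p5, p6, p12, p13, p15, p16, p17}.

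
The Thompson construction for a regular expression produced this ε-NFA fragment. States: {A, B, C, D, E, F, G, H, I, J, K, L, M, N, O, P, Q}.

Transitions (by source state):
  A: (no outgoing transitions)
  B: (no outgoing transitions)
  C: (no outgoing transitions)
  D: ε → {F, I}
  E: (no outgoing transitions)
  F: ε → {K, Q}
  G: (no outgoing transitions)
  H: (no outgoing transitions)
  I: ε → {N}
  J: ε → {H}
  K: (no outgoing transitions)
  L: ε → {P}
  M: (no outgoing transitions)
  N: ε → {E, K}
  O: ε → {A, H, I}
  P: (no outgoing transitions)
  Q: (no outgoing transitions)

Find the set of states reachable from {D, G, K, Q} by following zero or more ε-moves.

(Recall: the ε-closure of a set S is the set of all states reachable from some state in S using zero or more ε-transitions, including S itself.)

{D, E, F, G, I, K, N, Q}

Start with {D, G, K, Q}.
From D via ε: add F, I.
From I via ε: add N.
From N via ε: add E.
No new states can be added; the closed set is {D, E, F, G, I, K, N, Q}.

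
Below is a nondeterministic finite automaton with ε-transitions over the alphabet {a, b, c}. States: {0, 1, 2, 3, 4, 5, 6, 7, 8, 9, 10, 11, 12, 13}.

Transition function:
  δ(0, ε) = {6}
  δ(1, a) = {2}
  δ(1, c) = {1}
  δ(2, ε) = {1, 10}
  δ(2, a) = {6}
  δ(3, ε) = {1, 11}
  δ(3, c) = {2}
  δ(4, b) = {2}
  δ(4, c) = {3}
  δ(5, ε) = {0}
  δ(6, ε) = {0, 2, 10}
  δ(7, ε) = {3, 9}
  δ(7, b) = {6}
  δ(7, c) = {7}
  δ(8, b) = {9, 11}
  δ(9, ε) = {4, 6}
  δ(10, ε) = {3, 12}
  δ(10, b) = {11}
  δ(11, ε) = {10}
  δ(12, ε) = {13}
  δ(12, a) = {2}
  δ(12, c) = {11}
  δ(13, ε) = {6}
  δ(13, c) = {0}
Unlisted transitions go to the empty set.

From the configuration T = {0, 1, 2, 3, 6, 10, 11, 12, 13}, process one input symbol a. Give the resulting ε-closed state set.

1 on a → {2}.
2 on a → {6}.
12 on a → {2}.
No a-transition from 0, 3, 6, 10, 11, 13.
Union after reading a: {2, 6}.
Now take the ε-closure:
From 2 via ε: add 1, 10.
From 6 via ε: add 0.
From 10 via ε: add 3, 12.
From 3 via ε: add 11.
From 12 via ε: add 13.
No new states can be added; the closed set is {0, 1, 2, 3, 6, 10, 11, 12, 13}.

{0, 1, 2, 3, 6, 10, 11, 12, 13}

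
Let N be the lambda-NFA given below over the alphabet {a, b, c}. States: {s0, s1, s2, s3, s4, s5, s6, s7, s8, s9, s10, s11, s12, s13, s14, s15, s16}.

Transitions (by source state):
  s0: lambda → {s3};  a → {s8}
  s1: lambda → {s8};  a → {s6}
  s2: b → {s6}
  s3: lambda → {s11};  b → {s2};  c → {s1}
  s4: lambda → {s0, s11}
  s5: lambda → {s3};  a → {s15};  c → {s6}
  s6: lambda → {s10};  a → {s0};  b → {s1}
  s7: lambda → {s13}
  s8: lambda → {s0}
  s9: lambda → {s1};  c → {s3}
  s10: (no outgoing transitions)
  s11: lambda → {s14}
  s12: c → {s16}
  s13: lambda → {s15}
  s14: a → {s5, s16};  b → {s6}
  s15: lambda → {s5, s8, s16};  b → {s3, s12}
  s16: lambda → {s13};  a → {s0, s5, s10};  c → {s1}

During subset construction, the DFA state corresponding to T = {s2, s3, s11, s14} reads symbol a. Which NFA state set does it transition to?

{s0, s3, s5, s8, s11, s13, s14, s15, s16}

s14 on a → {s5, s16}.
No a-transition from s2, s3, s11.
Union after reading a: {s5, s16}.
Now take the lambda-closure:
From s5 via lambda: add s3.
From s16 via lambda: add s13.
From s3 via lambda: add s11.
From s13 via lambda: add s15.
From s11 via lambda: add s14.
From s15 via lambda: add s8.
From s8 via lambda: add s0.
No new states can be added; the closed set is {s0, s3, s5, s8, s11, s13, s14, s15, s16}.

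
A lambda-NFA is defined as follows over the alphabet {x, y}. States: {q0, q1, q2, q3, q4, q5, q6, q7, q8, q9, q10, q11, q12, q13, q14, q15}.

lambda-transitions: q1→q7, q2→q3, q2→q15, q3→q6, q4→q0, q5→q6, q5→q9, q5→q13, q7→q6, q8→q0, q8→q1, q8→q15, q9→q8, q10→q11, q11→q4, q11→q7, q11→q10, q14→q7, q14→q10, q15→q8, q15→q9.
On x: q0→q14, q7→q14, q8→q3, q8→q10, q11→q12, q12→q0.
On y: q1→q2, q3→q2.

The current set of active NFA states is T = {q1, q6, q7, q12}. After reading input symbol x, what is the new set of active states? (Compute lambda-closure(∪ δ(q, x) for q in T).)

q7 on x → {q14}.
q12 on x → {q0}.
No x-transition from q1, q6.
Union after reading x: {q0, q14}.
Now take the lambda-closure:
From q14 via lambda: add q7, q10.
From q7 via lambda: add q6.
From q10 via lambda: add q11.
From q11 via lambda: add q4.
No new states can be added; the closed set is {q0, q4, q6, q7, q10, q11, q14}.

{q0, q4, q6, q7, q10, q11, q14}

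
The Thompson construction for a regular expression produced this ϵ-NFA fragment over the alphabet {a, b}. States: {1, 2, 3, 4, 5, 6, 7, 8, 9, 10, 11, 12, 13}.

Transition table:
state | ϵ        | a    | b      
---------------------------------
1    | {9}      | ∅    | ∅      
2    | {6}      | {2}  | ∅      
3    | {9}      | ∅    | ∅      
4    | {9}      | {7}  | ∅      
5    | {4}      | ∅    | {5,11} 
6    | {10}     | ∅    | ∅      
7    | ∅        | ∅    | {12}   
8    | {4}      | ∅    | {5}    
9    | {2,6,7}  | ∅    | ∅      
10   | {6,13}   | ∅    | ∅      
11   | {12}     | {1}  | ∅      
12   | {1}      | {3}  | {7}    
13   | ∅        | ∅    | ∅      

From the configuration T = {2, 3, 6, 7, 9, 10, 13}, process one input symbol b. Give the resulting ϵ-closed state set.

7 on b → {12}.
No b-transition from 2, 3, 6, 9, 10, 13.
Union after reading b: {12}.
Now take the ϵ-closure:
From 12 via ϵ: add 1.
From 1 via ϵ: add 9.
From 9 via ϵ: add 2, 6, 7.
From 6 via ϵ: add 10.
From 10 via ϵ: add 13.
No new states can be added; the closed set is {1, 2, 6, 7, 9, 10, 12, 13}.

{1, 2, 6, 7, 9, 10, 12, 13}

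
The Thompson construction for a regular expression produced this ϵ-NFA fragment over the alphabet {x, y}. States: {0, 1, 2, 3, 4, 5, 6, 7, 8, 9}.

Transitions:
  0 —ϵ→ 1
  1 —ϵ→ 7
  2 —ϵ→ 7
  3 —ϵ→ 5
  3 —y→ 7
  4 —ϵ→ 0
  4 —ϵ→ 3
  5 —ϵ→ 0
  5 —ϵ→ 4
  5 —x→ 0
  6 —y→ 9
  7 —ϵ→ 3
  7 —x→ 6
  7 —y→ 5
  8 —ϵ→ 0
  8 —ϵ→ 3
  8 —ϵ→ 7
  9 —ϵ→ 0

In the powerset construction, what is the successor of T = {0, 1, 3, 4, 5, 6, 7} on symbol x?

5 on x → {0}.
7 on x → {6}.
No x-transition from 0, 1, 3, 4, 6.
Union after reading x: {0, 6}.
Now take the ϵ-closure:
From 0 via ϵ: add 1.
From 1 via ϵ: add 7.
From 7 via ϵ: add 3.
From 3 via ϵ: add 5.
From 5 via ϵ: add 4.
No new states can be added; the closed set is {0, 1, 3, 4, 5, 6, 7}.

{0, 1, 3, 4, 5, 6, 7}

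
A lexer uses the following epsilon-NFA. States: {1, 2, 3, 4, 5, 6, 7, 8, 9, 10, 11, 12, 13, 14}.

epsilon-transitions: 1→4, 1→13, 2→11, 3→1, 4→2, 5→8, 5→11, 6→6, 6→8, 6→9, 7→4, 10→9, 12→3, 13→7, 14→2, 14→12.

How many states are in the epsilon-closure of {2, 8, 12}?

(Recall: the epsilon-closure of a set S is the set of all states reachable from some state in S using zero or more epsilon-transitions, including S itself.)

Start with {2, 8, 12}.
From 2 via epsilon: add 11.
From 12 via epsilon: add 3.
From 3 via epsilon: add 1.
From 1 via epsilon: add 4, 13.
From 13 via epsilon: add 7.
epsilon-closure = {1, 2, 3, 4, 7, 8, 11, 12, 13}, which has 9 states.

9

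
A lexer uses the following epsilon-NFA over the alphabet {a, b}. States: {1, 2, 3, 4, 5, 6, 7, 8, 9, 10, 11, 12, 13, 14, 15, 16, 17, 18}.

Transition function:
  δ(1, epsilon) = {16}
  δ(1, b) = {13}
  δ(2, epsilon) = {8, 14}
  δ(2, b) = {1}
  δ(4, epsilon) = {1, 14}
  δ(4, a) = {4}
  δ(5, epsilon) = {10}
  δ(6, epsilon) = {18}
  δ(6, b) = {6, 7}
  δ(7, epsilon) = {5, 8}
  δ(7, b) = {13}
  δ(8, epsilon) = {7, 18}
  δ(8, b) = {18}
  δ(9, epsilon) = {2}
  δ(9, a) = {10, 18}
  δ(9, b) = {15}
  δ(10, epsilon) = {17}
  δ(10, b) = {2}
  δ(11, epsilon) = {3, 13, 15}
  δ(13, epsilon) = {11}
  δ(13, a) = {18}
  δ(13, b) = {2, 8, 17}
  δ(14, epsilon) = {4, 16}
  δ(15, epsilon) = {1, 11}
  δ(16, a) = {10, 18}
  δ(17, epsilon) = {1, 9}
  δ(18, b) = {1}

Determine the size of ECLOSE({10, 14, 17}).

12

Start with {10, 14, 17}.
From 14 via epsilon: add 4, 16.
From 17 via epsilon: add 1, 9.
From 9 via epsilon: add 2.
From 2 via epsilon: add 8.
From 8 via epsilon: add 7, 18.
From 7 via epsilon: add 5.
epsilon-closure = {1, 2, 4, 5, 7, 8, 9, 10, 14, 16, 17, 18}, which has 12 states.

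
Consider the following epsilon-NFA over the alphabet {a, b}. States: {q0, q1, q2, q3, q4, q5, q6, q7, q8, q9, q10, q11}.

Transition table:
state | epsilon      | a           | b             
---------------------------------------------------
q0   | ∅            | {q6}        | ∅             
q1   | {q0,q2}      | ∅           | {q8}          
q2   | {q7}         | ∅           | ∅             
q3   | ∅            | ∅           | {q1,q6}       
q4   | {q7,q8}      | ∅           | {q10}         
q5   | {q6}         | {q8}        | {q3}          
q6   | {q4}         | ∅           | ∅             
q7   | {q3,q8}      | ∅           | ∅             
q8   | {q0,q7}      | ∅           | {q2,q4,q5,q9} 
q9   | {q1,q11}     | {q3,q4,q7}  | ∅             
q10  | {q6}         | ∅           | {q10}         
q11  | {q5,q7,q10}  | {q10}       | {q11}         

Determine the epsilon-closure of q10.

{q0, q3, q4, q6, q7, q8, q10}

Start with {q10}.
From q10 via epsilon: add q6.
From q6 via epsilon: add q4.
From q4 via epsilon: add q7, q8.
From q7 via epsilon: add q3.
From q8 via epsilon: add q0.
No new states can be added; the closed set is {q0, q3, q4, q6, q7, q8, q10}.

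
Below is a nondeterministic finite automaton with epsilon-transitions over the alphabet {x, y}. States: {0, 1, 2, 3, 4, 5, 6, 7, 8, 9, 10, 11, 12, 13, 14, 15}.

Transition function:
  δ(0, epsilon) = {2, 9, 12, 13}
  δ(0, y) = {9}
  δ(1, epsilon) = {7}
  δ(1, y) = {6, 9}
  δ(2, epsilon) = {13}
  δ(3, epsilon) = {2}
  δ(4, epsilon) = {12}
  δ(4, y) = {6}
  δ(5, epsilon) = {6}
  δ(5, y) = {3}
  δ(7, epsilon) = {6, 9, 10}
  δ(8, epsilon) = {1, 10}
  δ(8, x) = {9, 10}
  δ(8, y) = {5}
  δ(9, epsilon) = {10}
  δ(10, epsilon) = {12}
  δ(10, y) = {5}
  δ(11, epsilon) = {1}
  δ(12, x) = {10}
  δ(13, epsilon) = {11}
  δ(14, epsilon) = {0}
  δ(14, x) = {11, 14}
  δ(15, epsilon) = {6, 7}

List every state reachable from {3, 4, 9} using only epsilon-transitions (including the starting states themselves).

{1, 2, 3, 4, 6, 7, 9, 10, 11, 12, 13}

Start with {3, 4, 9}.
From 3 via epsilon: add 2.
From 4 via epsilon: add 12.
From 9 via epsilon: add 10.
From 2 via epsilon: add 13.
From 13 via epsilon: add 11.
From 11 via epsilon: add 1.
From 1 via epsilon: add 7.
From 7 via epsilon: add 6.
No new states can be added; the closed set is {1, 2, 3, 4, 6, 7, 9, 10, 11, 12, 13}.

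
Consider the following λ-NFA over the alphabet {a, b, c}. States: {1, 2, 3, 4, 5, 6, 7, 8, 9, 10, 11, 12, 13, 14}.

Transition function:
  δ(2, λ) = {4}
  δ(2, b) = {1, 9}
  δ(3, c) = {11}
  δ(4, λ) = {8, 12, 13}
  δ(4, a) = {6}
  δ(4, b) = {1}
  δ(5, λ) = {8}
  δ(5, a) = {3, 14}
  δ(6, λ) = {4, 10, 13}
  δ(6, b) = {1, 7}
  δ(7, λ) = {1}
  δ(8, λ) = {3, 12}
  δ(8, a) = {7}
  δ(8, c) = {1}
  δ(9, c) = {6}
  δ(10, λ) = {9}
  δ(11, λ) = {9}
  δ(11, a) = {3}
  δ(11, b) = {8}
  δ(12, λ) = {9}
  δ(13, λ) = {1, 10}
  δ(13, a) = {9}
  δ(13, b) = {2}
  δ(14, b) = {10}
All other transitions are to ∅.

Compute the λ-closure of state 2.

Start with {2}.
From 2 via λ: add 4.
From 4 via λ: add 8, 12, 13.
From 8 via λ: add 3.
From 12 via λ: add 9.
From 13 via λ: add 1, 10.
No new states can be added; the closed set is {1, 2, 3, 4, 8, 9, 10, 12, 13}.

{1, 2, 3, 4, 8, 9, 10, 12, 13}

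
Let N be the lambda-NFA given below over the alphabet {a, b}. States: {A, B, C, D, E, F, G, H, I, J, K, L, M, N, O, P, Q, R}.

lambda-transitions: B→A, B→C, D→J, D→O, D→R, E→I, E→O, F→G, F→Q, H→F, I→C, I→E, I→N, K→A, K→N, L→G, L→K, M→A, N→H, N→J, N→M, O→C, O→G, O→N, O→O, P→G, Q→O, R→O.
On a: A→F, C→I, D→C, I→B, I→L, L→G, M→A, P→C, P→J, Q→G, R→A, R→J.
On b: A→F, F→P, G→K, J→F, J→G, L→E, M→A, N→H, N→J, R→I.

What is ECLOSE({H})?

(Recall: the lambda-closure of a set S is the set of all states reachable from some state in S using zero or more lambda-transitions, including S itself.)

Start with {H}.
From H via lambda: add F.
From F via lambda: add G, Q.
From Q via lambda: add O.
From O via lambda: add C, N.
From N via lambda: add J, M.
From M via lambda: add A.
No new states can be added; the closed set is {A, C, F, G, H, J, M, N, O, Q}.

{A, C, F, G, H, J, M, N, O, Q}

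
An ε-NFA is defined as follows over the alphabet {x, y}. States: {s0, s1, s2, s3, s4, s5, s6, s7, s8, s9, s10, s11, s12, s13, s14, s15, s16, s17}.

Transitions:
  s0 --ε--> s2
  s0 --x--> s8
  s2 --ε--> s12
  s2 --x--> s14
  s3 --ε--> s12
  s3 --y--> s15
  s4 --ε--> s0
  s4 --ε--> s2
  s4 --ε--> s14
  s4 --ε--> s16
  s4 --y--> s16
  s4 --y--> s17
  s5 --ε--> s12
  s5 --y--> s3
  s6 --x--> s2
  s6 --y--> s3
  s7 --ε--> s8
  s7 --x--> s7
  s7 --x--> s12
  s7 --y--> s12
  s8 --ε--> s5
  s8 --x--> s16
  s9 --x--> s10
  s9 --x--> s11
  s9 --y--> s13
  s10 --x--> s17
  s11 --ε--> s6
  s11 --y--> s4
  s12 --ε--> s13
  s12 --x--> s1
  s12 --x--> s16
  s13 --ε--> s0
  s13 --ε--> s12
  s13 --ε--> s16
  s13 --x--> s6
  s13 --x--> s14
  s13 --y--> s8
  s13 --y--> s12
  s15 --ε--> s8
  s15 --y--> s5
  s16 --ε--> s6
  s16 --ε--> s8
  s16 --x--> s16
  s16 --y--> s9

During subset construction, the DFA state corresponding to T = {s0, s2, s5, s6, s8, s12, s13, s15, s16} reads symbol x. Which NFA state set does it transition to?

s0 on x → {s8}.
s2 on x → {s14}.
s6 on x → {s2}.
s8 on x → {s16}.
s12 on x → {s1, s16}.
s13 on x → {s6, s14}.
s16 on x → {s16}.
No x-transition from s5, s15.
Union after reading x: {s1, s2, s6, s8, s14, s16}.
Now take the ε-closure:
From s2 via ε: add s12.
From s8 via ε: add s5.
From s12 via ε: add s13.
From s13 via ε: add s0.
No new states can be added; the closed set is {s0, s1, s2, s5, s6, s8, s12, s13, s14, s16}.

{s0, s1, s2, s5, s6, s8, s12, s13, s14, s16}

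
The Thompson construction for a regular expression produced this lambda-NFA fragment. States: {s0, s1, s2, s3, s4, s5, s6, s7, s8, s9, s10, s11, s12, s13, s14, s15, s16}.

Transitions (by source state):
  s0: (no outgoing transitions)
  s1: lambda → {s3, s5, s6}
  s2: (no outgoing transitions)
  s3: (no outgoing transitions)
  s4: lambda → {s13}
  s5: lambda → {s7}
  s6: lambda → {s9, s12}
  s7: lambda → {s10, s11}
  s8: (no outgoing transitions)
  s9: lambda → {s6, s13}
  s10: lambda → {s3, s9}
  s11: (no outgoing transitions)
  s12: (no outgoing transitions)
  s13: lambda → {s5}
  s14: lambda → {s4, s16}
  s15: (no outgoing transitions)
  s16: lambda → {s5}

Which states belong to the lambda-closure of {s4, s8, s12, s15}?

{s3, s4, s5, s6, s7, s8, s9, s10, s11, s12, s13, s15}

Start with {s4, s8, s12, s15}.
From s4 via lambda: add s13.
From s13 via lambda: add s5.
From s5 via lambda: add s7.
From s7 via lambda: add s10, s11.
From s10 via lambda: add s3, s9.
From s9 via lambda: add s6.
No new states can be added; the closed set is {s3, s4, s5, s6, s7, s8, s9, s10, s11, s12, s13, s15}.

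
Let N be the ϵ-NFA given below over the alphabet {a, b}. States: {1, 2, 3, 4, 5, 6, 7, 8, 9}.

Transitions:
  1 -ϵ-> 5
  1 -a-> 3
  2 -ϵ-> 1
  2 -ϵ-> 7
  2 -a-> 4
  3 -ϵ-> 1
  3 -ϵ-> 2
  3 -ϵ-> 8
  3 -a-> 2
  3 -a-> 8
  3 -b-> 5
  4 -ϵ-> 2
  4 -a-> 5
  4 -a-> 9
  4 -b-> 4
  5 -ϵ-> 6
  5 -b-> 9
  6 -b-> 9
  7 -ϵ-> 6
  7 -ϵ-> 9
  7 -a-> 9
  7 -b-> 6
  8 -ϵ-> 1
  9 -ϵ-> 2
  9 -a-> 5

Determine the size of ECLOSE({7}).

Start with {7}.
From 7 via ϵ: add 6, 9.
From 9 via ϵ: add 2.
From 2 via ϵ: add 1.
From 1 via ϵ: add 5.
ϵ-closure = {1, 2, 5, 6, 7, 9}, which has 6 states.

6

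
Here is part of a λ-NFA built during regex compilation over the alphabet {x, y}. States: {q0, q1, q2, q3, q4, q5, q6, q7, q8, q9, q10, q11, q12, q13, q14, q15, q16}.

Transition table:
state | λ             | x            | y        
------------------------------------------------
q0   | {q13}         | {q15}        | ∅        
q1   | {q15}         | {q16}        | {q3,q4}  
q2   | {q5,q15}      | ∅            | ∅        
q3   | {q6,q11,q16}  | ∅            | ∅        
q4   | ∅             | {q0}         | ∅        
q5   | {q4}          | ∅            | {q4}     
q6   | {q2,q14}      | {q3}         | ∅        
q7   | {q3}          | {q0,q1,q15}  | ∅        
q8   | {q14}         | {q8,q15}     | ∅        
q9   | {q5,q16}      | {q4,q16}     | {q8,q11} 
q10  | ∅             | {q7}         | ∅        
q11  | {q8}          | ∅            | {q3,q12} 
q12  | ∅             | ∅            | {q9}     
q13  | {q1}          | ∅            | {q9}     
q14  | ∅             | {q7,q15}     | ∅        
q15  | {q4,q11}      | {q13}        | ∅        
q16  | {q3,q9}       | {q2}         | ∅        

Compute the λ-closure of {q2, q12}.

{q2, q4, q5, q8, q11, q12, q14, q15}

Start with {q2, q12}.
From q2 via λ: add q5, q15.
From q5 via λ: add q4.
From q15 via λ: add q11.
From q11 via λ: add q8.
From q8 via λ: add q14.
No new states can be added; the closed set is {q2, q4, q5, q8, q11, q12, q14, q15}.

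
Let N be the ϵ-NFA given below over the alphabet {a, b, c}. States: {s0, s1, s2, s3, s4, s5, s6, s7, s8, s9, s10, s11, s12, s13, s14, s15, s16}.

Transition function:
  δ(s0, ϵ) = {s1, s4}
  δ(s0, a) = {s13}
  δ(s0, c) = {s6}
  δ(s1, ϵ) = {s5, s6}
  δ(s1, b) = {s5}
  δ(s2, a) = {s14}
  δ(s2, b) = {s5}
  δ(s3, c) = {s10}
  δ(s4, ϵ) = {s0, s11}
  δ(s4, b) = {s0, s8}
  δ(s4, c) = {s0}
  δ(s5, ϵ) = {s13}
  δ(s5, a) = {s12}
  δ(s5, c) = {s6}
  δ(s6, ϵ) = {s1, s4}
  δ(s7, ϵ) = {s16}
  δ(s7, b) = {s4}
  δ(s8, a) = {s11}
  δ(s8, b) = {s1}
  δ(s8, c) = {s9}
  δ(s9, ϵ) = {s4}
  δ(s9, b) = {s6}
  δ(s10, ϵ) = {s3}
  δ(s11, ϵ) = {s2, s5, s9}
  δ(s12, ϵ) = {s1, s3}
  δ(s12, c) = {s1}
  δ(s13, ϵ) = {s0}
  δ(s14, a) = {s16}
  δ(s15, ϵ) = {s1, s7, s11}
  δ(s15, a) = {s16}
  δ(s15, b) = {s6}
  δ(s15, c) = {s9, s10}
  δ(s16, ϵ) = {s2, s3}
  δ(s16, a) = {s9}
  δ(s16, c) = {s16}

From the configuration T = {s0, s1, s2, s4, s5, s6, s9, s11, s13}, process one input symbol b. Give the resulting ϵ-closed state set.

s1 on b → {s5}.
s2 on b → {s5}.
s4 on b → {s0, s8}.
s9 on b → {s6}.
No b-transition from s0, s5, s6, s11, s13.
Union after reading b: {s0, s5, s6, s8}.
Now take the ϵ-closure:
From s0 via ϵ: add s1, s4.
From s5 via ϵ: add s13.
From s4 via ϵ: add s11.
From s11 via ϵ: add s2, s9.
No new states can be added; the closed set is {s0, s1, s2, s4, s5, s6, s8, s9, s11, s13}.

{s0, s1, s2, s4, s5, s6, s8, s9, s11, s13}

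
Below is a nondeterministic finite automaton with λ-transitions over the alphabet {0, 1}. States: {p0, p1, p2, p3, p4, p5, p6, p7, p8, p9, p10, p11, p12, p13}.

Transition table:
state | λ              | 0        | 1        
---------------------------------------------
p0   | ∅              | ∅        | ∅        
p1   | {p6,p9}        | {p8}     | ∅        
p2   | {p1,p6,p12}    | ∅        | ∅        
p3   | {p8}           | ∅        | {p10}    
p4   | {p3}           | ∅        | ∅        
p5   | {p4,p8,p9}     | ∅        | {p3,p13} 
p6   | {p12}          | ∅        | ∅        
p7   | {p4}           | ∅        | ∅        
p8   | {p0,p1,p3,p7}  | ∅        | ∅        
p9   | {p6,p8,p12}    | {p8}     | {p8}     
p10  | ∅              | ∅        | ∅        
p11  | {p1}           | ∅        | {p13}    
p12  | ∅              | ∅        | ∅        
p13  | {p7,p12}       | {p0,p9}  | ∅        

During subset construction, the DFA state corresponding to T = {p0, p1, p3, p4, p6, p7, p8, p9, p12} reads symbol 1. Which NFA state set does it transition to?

p3 on 1 → {p10}.
p9 on 1 → {p8}.
No 1-transition from p0, p1, p4, p6, p7, p8, p12.
Union after reading 1: {p8, p10}.
Now take the λ-closure:
From p8 via λ: add p0, p1, p3, p7.
From p1 via λ: add p6, p9.
From p7 via λ: add p4.
From p6 via λ: add p12.
No new states can be added; the closed set is {p0, p1, p3, p4, p6, p7, p8, p9, p10, p12}.

{p0, p1, p3, p4, p6, p7, p8, p9, p10, p12}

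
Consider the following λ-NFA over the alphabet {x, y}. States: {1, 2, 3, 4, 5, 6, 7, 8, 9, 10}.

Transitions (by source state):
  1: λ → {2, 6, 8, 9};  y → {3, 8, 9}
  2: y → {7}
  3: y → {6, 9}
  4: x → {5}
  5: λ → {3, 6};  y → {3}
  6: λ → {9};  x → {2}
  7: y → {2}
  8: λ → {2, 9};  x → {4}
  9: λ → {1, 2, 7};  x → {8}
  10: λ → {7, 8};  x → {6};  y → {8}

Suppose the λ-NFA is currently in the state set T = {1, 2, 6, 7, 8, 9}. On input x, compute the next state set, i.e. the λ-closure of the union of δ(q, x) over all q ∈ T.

{1, 2, 4, 6, 7, 8, 9}

6 on x → {2}.
8 on x → {4}.
9 on x → {8}.
No x-transition from 1, 2, 7.
Union after reading x: {2, 4, 8}.
Now take the λ-closure:
From 8 via λ: add 9.
From 9 via λ: add 1, 7.
From 1 via λ: add 6.
No new states can be added; the closed set is {1, 2, 4, 6, 7, 8, 9}.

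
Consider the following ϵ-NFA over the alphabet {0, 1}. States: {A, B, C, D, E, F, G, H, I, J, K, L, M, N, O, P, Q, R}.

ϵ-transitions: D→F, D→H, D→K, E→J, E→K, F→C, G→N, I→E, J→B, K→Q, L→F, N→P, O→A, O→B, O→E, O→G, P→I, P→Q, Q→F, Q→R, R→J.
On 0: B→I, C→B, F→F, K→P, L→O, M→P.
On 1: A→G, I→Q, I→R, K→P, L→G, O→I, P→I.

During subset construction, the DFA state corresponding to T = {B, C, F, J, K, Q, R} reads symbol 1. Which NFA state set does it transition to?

{B, C, E, F, I, J, K, P, Q, R}

K on 1 → {P}.
No 1-transition from B, C, F, J, Q, R.
Union after reading 1: {P}.
Now take the ϵ-closure:
From P via ϵ: add I, Q.
From I via ϵ: add E.
From Q via ϵ: add F, R.
From E via ϵ: add J, K.
From F via ϵ: add C.
From J via ϵ: add B.
No new states can be added; the closed set is {B, C, E, F, I, J, K, P, Q, R}.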